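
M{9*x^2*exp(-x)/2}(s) 9*gamma(s + 2)/2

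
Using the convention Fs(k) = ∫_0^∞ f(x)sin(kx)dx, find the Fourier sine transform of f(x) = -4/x -2*pi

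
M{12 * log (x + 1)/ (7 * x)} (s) -12 * pi * csc (pi * s)/ (7 * s - 7)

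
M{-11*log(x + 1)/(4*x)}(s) 11*pi*csc(pi*s)/(4*(s - 1))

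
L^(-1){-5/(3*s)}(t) -5/3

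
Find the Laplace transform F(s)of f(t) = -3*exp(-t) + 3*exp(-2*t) 3/(s + 2) - 3/(s + 1)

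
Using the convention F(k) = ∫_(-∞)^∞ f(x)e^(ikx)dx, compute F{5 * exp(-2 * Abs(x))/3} 20/(3 * (k^2 + 4))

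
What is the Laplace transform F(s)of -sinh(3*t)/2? -3/(2*s^2 - 18)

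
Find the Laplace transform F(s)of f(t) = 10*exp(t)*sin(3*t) 30/((s - 1)^2 + 9)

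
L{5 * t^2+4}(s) 10/s^3+4/s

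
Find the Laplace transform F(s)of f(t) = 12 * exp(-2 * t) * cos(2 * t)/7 12 * (s + 2)/(7 * ((s + 2)^2 + 4))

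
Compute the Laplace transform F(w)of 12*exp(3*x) 12/(w - 3)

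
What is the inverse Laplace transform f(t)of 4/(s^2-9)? 4 * sinh(3 * t)/3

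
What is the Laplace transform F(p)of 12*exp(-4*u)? 12/(p+4)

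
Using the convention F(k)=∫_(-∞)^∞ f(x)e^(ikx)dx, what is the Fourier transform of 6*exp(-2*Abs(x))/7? 24/(7*(k^2 + 4))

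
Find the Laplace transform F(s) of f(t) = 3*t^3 18/s^4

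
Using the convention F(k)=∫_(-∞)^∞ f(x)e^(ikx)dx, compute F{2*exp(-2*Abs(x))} 8/(k^2 + 4)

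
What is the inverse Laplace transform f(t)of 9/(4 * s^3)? 9 * t^2/8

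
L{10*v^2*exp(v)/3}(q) 20/(3*(q - 1)^3)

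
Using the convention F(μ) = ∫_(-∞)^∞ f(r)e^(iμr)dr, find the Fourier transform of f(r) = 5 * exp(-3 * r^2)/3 5 * sqrt(3) * sqrt(pi) * exp(-μ^2/12)/9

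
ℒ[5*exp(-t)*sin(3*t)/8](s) 15/(8*((s + 1)^2 + 9))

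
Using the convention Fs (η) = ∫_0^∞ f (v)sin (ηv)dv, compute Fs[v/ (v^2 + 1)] pi*exp (-η)/2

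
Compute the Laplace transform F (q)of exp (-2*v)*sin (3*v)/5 3/ (5*( (q + 2)^2 + 9))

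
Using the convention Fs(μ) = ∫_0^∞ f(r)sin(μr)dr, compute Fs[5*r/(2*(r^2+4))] 5*pi*exp(-2*μ)/4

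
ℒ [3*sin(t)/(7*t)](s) 3*atan(1/s)/7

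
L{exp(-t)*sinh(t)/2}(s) 1/(2*s*(s+2))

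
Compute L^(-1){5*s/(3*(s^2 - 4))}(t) 5*cosh(2*t)/3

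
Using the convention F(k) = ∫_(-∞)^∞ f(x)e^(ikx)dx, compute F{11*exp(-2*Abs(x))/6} 22/(3*(k^2+4))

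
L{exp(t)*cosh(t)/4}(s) (s - 1)/(4*s*(s - 2))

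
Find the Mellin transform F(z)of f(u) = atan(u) -pi*sec(pi*z/2)/(2*z)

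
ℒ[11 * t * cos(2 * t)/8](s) 11 * (s^2-4)/(8 * (s^2 + 4)^2)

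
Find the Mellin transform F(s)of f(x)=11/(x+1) 11*pi*csc(pi*s)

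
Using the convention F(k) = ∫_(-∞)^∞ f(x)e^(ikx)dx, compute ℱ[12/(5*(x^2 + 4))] 6*pi*exp(-2*Abs(k))/5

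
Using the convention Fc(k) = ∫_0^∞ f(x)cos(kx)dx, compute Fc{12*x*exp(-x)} 12*(1 - k^2)/(k^2+1)^2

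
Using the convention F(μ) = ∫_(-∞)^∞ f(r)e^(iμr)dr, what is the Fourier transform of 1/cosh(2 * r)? pi/(2 * cosh(pi * μ/4))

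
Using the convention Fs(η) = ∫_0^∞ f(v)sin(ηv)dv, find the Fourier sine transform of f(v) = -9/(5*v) -9*pi/10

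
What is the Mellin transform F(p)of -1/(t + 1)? -pi*csc(pi*p)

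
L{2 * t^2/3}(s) 4/(3 * s^3)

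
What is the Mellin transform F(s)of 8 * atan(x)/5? -4 * pi * sec(pi * s/2)/(5 * s)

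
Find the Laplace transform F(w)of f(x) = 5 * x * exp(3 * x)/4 5/(4 * (w - 3)^2)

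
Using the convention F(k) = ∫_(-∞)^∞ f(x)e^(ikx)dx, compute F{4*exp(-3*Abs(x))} 24/(k^2 + 9)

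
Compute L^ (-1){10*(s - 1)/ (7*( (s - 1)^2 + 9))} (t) 10*exp (t)*cos (3*t)/7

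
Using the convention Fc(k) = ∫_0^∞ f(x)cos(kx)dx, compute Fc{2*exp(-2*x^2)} sqrt(2)*sqrt(pi)*exp(-k^2/8)/2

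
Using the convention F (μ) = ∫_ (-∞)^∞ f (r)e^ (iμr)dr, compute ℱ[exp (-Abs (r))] 2/ (μ^2 + 1)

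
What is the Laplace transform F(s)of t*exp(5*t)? (s - 5)^(-2)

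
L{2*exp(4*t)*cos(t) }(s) 2*(s - 4) /((s - 4) ^2 + 1) 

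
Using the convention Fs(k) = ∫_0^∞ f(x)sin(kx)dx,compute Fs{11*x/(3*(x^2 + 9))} 11*pi*exp(-3*k)/6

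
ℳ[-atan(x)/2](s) pi*sec(pi*s/2)/(4*s)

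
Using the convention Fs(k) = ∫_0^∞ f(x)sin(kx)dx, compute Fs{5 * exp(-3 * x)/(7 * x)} 5 * atan(k/3)/7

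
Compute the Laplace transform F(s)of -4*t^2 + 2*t 2/s^2 - 8/s^3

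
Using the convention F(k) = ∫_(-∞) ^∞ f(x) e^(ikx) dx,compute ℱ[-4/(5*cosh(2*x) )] -2*pi/(5*cosh(pi*k/4) ) 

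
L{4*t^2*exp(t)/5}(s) 8/(5*(s - 1)^3)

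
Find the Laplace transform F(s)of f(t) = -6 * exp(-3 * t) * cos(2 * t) 6 * (-s - 3)/((s + 3)^2 + 4)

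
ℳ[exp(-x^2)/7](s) gamma(s/2)/14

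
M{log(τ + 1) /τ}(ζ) -pi*csc(pi*ζ) /(ζ - 1) 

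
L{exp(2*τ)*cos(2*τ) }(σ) (σ - 2) /((σ - 2) ^2 + 4) 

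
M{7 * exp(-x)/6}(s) 7 * gamma(s)/6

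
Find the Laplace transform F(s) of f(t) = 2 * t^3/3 4/s^4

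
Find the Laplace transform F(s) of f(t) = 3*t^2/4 3/(2*s^3) 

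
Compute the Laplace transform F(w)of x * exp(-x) (w + 1)^(-2)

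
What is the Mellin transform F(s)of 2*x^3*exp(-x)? 2*gamma(s+3)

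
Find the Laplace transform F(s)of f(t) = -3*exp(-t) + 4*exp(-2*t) 4/(s + 2) - 3/(s + 1)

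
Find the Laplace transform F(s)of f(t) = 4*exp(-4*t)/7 4/(7*(s+4))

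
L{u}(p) p^(-2)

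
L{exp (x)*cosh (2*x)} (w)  (w - 1)/ ( (w - 1)^2 - 4)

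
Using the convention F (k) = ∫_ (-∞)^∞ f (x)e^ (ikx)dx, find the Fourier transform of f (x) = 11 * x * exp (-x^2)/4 11 * I * sqrt (pi) * k * exp (-k^2/4)/8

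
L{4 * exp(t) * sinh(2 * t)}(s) 8/((s - 1)^2 - 4)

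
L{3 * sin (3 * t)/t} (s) 3 * atan (3/s)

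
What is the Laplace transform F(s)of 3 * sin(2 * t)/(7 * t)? 3 * atan(2/s)/7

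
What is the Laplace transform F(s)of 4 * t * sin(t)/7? 8 * s/(7 * (s^2 + 1)^2)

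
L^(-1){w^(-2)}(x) x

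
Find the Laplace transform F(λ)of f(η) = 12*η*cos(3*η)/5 12*(λ^2-9)/(5*(λ^2 + 9)^2)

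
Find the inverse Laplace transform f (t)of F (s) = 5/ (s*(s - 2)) 5*exp (t)*sinh (t)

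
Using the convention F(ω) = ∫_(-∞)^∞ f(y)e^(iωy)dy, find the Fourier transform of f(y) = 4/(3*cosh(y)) 4*pi/(3*cosh(pi*ω/2))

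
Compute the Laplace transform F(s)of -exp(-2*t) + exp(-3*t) 1/(s + 3) - 1/(s + 2)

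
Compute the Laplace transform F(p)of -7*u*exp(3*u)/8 -7/(8*(p - 3)^2)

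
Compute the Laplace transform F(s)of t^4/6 4/s^5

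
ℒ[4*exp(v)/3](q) 4/(3*(q - 1))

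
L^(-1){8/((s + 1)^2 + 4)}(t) 4*exp(-t)*sin(2*t)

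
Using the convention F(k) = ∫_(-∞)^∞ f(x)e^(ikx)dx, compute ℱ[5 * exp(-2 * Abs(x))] 20/(k^2 + 4)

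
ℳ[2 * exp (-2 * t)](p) 2^ (1 - p) * gamma (p)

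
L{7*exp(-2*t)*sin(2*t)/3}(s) 14/(3*((s + 2)^2 + 4))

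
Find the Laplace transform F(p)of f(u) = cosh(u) p/(p^2 - 1)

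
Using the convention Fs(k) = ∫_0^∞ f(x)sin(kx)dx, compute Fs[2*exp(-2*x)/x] 2*atan(k/2)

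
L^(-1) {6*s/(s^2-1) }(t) 6*cosh(t) 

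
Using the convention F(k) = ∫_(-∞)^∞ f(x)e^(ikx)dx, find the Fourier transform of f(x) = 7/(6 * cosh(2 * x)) 7 * pi/(12 * cosh(pi * k/4))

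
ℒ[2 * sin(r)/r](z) 2 * atan(1/z)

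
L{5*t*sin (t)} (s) 10*s/ (s^2 + 1)^2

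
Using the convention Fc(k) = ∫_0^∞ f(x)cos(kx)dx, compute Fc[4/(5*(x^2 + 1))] 2*pi*exp(-k)/5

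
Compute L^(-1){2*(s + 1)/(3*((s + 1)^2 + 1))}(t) 2*exp(-t)*cos(t)/3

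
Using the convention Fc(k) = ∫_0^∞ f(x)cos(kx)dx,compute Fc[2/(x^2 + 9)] pi*exp(-3*k)/3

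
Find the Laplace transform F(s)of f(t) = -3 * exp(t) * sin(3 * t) -9/((s - 1)^2 + 9)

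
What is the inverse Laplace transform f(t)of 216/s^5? 9 * t^4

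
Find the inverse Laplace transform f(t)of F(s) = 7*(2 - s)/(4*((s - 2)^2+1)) -7*exp(2*t)*cos(t)/4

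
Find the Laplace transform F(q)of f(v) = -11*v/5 -11/(5*q^2)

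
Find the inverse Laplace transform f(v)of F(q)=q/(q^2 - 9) cosh(3*v)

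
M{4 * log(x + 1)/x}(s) -4 * pi * csc(pi * s)/(s - 1)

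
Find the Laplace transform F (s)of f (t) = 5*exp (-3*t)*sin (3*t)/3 5/ ( (s + 3)^2 + 9)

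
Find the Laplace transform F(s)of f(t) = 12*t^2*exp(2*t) 24/(s - 2)^3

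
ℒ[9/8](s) 9/(8*s)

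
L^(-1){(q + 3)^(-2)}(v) v*exp(-3*v)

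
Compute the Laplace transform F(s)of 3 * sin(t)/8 3/(8 * (s^2+1))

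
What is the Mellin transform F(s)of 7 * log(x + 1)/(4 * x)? -7 * pi * csc(pi * s)/(4 * s - 4)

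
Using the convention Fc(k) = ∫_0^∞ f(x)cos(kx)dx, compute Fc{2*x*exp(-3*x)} 2*(9 - k^2)/(k^2 + 9)^2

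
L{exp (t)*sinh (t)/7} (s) 1/ (7*s*(s - 2))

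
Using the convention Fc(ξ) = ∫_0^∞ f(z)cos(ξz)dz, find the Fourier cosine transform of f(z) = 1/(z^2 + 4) pi*exp(-2*ξ)/4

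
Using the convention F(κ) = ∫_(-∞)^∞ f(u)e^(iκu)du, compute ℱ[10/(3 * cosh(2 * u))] 5 * pi/(3 * cosh(pi * κ/4))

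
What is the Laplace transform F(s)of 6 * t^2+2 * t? 12/s^3+2/s^2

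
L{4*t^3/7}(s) 24/(7*s^4)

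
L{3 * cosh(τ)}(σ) 3 * σ/(σ^2 - 1)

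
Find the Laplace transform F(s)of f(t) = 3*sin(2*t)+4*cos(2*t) 6/(s^2+4)+4*s/(s^2+4)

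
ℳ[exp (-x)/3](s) gamma (s)/3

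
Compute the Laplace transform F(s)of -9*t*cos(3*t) 9*(9 - s^2)/(s^2 + 9)^2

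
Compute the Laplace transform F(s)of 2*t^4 48/s^5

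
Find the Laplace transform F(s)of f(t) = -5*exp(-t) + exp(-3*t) 1/(s + 3) - 5/(s + 1)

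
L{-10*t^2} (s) -20/s^3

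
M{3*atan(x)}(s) -3*pi*sec(pi*s/2)/(2*s)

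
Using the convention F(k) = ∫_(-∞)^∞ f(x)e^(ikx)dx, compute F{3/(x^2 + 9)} pi*exp(-3*Abs(k))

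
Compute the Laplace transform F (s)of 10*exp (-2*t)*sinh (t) 10/ ( (s + 2)^2 - 1)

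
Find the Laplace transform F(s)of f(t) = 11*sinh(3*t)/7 33/(7*(s^2 - 9))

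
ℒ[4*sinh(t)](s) 4/(s^2 - 1)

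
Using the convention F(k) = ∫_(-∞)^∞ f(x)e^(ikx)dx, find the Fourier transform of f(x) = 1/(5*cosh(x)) pi/(5*cosh(pi*k/2))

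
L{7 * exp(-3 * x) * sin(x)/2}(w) 7/(2 * ((w + 3)^2 + 1))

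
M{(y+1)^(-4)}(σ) gamma(σ) * gamma(4 - σ)/6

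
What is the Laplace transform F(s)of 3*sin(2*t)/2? 3/(s^2 + 4)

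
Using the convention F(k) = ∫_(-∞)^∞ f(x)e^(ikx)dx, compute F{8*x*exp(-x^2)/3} 4*I*sqrt(pi)*k*exp(-k^2/4)/3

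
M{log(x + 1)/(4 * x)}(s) -pi * csc(pi * s)/(4 * s - 4)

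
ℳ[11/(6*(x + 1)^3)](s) 11*pi*(s - 2)*(s - 1)/(12*sin(pi*s))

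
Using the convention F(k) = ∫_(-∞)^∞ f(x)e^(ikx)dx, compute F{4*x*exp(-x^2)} 2*I*sqrt(pi)*k*exp(-k^2/4)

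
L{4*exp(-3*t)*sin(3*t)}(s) 12/((s + 3)^2 + 9)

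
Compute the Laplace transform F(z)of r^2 2/z^3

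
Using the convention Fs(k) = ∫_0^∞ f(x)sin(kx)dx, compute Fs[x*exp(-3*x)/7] 6*k/(7*(k^2 + 9)^2)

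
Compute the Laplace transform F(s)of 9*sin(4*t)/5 36/(5*(s^2+16))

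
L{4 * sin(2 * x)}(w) 8/(w^2 + 4)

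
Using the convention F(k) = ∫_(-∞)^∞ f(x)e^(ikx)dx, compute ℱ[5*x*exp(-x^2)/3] 5*I*sqrt(pi)*k*exp(-k^2/4)/6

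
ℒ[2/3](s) 2/ (3*s) 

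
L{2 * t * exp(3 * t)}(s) 2/(s - 3)^2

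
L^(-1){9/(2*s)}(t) 9/2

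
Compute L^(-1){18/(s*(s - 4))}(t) 9*exp(2*t)*sinh(2*t)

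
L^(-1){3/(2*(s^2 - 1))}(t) 3*sinh(t)/2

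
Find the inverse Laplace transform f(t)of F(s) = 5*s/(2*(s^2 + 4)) 5*cos(2*t)/2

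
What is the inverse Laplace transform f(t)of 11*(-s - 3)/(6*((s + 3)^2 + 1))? -11*exp(-3*t)*cos(t)/6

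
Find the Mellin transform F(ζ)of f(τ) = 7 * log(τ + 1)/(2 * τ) -7 * pi * csc(pi * ζ)/(2 * ζ - 2)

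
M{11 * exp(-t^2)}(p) 11 * gamma(p/2)/2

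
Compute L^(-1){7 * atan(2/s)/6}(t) 7 * sin(2 * t)/(6 * t)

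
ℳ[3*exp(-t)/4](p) 3*gamma(p)/4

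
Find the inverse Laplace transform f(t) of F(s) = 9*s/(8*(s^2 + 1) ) 9*cos(t) /8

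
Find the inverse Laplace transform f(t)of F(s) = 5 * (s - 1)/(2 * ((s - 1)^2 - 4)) 5 * exp(t) * cosh(2 * t)/2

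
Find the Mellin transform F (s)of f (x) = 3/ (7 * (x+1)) 3 * pi * csc (pi * s)/7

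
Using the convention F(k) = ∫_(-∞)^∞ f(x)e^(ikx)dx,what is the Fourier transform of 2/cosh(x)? 2 * pi/cosh(pi * k/2)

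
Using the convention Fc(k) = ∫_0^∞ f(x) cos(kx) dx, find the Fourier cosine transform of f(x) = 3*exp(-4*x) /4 3/(k^2 + 16) 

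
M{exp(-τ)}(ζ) gamma(ζ)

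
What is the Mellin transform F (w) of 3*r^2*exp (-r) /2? 3*gamma (w + 2) /2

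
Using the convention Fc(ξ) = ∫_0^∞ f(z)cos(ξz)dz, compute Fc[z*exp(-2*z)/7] (4 - ξ^2)/(7*(ξ^2 + 4)^2)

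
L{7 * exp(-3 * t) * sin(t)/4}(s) 7/(4 * ((s + 3)^2 + 1))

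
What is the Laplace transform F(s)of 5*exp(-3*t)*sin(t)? 5/((s + 3)^2 + 1)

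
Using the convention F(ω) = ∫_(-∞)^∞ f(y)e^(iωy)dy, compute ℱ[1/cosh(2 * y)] pi/(2 * cosh(pi * ω/4))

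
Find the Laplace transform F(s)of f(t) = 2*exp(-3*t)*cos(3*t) 2*(s + 3)/((s + 3)^2 + 9)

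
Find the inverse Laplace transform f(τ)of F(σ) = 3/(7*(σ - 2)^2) 3*τ*exp(2*τ)/7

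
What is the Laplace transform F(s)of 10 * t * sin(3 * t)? 60 * s/(s^2 + 9)^2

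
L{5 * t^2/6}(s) 5/(3 * s^3)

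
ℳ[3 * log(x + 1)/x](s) -3 * pi * csc(pi * s)/(s - 1)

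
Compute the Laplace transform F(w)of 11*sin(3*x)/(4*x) 11*atan(3/w)/4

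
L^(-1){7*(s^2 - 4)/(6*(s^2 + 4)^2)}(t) 7*t*cos(2*t)/6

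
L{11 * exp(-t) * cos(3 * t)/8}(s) 11 * (s+1)/(8 * ((s+1)^2+9))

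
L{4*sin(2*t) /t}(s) 4*atan(2/s) 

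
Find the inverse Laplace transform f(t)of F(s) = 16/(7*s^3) 8*t^2/7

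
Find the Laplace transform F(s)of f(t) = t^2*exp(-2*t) 2/(s + 2)^3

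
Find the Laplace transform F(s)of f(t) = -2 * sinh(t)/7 -2/(7 * s^2 - 7)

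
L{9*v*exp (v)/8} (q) 9/ (8*(q - 1)^2)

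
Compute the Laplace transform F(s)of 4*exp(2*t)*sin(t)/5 4/(5*((s - 2)^2 + 1))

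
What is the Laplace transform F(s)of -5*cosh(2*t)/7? -5*s/(7*s^2 - 28)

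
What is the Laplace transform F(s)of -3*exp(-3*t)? -3/(s+3)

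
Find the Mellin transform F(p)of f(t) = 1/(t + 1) pi * csc(pi * p)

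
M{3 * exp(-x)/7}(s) 3 * gamma(s)/7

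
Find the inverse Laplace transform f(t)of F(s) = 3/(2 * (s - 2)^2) 3 * t * exp(2 * t)/2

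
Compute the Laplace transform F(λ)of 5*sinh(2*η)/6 5/(3*(λ^2 - 4))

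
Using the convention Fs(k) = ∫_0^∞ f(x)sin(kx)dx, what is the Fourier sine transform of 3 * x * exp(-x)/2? 3 * k/(k^2+1)^2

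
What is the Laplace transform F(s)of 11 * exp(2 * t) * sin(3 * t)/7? 33/(7 * ((s - 2)^2+9))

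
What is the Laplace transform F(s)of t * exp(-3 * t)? (s + 3)^(-2)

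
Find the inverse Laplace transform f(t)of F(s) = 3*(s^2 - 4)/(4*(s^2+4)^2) 3*t*cos(2*t)/4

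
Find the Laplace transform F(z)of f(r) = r z^(-2)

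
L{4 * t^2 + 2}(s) 2/s + 8/s^3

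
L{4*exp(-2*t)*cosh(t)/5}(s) 4*(s + 2)/(5*((s + 2)^2 - 1))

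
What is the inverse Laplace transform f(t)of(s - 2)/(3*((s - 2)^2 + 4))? exp(2*t)*cos(2*t)/3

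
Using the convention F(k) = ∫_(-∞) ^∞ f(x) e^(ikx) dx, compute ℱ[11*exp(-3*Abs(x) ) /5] 66/(5*(k^2 + 9) ) 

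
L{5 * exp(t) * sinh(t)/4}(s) 5/(4 * s * (s - 2))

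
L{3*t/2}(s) 3/(2*s^2)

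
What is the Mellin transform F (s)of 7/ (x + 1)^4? 7*gamma (s)*gamma (4 - s)/6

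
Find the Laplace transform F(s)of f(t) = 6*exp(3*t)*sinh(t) 6/((s - 3)^2 - 1)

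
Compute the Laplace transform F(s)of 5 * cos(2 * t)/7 5 * s/(7 * (s^2 + 4))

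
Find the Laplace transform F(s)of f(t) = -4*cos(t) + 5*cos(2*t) 5*s/(s^2 + 4) - 4*s/(s^2 + 1)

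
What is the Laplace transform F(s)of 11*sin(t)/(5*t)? 11*atan(1/s)/5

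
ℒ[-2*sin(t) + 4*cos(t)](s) 4*s/(s^2 + 1) - 2/(s^2 + 1)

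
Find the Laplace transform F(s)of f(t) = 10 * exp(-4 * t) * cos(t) 10 * (s + 4)/((s + 4)^2 + 1)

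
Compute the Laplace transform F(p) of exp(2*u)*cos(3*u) (p - 2) /((p - 2) ^2 + 9) 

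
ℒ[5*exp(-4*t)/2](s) 5/(2*(s+4))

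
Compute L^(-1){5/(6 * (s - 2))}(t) 5 * exp(2 * t)/6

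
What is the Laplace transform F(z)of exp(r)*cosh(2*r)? (z - 1)/((z - 1)^2 - 4)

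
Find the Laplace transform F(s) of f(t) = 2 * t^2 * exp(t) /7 4/(7 * (s - 1) ^3) 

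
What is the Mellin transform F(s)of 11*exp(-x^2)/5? 11*gamma(s/2)/10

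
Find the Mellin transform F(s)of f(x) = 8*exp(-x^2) 4*gamma(s/2)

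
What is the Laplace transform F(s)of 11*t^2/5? 22/(5*s^3)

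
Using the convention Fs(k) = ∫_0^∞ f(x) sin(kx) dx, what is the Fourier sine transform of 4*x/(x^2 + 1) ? 2*pi*exp(-k) 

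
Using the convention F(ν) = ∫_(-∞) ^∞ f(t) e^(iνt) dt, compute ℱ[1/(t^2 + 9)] pi * exp(-3 * Abs(ν) ) /3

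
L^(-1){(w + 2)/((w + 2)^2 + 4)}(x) exp(-2*x)*cos(2*x)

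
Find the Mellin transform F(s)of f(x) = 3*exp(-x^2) 3*gamma(s/2)/2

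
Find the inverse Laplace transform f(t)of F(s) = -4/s -4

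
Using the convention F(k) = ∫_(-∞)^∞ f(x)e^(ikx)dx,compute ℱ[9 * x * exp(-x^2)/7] 9 * I * sqrt(pi) * k * exp(-k^2/4)/14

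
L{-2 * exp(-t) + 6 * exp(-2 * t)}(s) 6/(s + 2) - 2/(s + 1)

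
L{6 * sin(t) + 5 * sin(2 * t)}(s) 6/(s^2 + 1) + 10/(s^2 + 4)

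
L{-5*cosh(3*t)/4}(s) -5*s/(4*s^2 - 36)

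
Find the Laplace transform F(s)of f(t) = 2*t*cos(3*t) 2*(s^2-9)/(s^2 + 9)^2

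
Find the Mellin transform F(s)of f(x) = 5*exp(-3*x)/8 5*gamma(s)/(8*3^s)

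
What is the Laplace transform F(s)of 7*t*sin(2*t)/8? 7*s/(2*(s^2 + 4)^2)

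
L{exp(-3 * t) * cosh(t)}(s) (s+3)/((s+3)^2 - 1)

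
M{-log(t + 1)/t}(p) pi * csc(pi * p)/(p - 1)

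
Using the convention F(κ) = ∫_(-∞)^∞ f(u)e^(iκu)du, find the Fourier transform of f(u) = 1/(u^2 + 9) pi*exp(-3*Abs(κ))/3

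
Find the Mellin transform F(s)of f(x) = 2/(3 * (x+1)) 2 * pi * csc(pi * s)/3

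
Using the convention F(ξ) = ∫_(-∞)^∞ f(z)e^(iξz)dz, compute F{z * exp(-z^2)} I * sqrt(pi) * ξ * exp(-ξ^2/4)/2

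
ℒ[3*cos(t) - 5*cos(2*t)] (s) 3*s/(s^2 + 1) - 5*s/(s^2 + 4) 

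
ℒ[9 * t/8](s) 9/(8 * s^2)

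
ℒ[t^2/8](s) 1/(4*s^3)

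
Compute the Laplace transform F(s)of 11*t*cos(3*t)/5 11*(s^2 - 9)/(5*(s^2 + 9)^2)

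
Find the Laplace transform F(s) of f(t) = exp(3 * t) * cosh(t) (s - 3) /((s - 3) ^2 - 1) 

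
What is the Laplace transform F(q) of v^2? 2/q^3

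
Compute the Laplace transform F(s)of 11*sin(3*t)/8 33/(8*(s^2 + 9))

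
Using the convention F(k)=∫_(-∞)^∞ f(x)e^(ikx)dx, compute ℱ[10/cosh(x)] 10*pi/cosh(pi*k/2)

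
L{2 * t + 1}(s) 2/s^2 + 1/s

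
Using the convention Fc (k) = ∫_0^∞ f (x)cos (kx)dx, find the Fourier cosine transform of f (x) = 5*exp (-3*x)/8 15/ (8*(k^2 + 9))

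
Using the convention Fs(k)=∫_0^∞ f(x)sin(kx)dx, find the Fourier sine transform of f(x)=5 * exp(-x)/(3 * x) 5 * atan(k)/3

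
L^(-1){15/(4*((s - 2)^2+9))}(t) 5*exp(2*t)*sin(3*t)/4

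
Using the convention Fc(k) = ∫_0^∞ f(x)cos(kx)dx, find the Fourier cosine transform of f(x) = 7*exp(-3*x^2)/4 7*sqrt(3)*sqrt(pi)*exp(-k^2/12)/24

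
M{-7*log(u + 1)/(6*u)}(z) 7*pi*csc(pi*z)/(6*(z - 1))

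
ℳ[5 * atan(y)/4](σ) -5 * pi * sec(pi * σ/2)/(8 * σ)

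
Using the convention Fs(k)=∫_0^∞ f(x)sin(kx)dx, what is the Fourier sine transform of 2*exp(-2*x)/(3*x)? 2*atan(k/2)/3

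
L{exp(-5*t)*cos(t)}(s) (s + 5)/((s + 5)^2 + 1)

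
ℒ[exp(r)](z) 1/(z - 1)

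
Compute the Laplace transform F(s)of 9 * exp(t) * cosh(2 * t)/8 9 * (s - 1)/(8 * ((s - 1)^2-4))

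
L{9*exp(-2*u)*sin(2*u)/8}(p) 9/(4*((p + 2)^2 + 4))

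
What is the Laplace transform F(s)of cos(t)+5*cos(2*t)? 5*s/(s^2+4)+s/(s^2+1)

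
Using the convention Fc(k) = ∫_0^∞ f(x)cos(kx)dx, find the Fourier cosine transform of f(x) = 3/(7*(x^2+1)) 3*pi*exp(-k)/14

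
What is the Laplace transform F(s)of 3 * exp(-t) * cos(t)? 3 * (s + 1)/((s + 1)^2 + 1)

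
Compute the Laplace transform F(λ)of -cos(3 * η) -λ/(λ^2 + 9)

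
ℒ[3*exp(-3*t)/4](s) 3/(4*(s + 3))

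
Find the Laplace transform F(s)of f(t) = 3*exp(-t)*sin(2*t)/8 3/(4*((s + 1)^2 + 4))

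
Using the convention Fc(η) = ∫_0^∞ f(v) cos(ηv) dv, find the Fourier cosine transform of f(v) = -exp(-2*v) -2/(η^2 + 4) 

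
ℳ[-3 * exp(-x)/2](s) -3 * gamma(s)/2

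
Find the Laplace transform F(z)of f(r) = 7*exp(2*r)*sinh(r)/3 7/(3*((z - 2)^2-1))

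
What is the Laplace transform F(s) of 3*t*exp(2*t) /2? 3/(2*(s - 2) ^2) 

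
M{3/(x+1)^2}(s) -3*pi*(s - 1)/sin(pi*s)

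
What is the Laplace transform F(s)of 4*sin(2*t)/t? 4*atan(2/s)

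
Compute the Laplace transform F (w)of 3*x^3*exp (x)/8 9/ (4*(w - 1)^4)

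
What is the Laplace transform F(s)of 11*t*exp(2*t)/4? 11/(4*(s - 2)^2)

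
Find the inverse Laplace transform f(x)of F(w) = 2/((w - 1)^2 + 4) exp(x) * sin(2 * x)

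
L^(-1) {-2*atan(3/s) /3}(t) -2*sin(3*t) /(3*t) 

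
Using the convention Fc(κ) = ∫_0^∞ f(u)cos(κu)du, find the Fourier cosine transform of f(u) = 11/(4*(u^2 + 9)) 11*pi*exp(-3*κ)/24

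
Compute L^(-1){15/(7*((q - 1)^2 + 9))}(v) 5*exp(v)*sin(3*v)/7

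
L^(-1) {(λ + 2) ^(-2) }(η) η * exp(-2 * η) 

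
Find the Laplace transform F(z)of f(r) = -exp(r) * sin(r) -1/((z - 1)^2 + 1)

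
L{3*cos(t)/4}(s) 3*s/(4*(s^2 + 1))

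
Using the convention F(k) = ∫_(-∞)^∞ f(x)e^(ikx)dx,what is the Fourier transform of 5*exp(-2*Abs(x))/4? 5/(k^2 + 4)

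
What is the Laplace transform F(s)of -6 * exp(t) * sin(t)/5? -6/(5 * (s - 1)^2 + 5)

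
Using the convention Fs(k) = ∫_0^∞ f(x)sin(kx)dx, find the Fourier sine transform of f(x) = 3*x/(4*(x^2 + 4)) 3*pi*exp(-2*k)/8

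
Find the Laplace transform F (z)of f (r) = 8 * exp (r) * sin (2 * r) 16/ ( (z - 1)^2+4)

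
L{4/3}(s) 4/(3*s)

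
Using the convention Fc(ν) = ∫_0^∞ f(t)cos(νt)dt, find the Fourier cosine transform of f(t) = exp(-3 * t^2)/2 sqrt(3) * sqrt(pi) * exp(-ν^2/12)/12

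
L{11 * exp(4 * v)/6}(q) 11/(6 * (q - 4))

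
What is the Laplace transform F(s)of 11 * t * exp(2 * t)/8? 11/(8 * (s - 2)^2)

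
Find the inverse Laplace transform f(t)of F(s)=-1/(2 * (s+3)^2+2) -exp(-3 * t) * sin(t)/2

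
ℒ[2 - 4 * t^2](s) 2/s - 8/s^3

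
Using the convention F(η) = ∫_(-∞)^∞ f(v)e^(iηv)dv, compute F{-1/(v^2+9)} -pi*exp(-3*Abs(η))/3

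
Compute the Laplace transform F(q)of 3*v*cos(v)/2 3*(q^2-1)/(2*(q^2 + 1)^2)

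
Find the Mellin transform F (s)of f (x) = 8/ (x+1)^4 4 * gamma (s) * gamma (4 - s)/3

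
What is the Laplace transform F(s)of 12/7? 12/(7*s)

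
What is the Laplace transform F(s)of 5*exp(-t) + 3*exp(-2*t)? 3/(s + 2) + 5/(s + 1)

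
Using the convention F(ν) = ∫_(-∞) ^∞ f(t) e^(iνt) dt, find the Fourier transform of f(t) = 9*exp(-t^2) 9*sqrt(pi)*exp(-ν^2/4) 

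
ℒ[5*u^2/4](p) 5/(2*p^3)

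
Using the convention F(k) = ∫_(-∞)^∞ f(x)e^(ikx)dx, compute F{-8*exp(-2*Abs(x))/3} -32/(3*k^2+12)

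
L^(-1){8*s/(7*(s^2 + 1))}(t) 8*cos(t)/7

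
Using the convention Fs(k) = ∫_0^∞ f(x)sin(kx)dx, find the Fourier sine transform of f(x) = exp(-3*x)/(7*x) atan(k/3)/7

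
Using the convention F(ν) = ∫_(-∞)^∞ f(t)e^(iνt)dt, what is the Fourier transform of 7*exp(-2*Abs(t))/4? 7/(ν^2 + 4)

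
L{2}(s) 2/s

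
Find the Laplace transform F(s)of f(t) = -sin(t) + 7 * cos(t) 7 * s/(s^2 + 1) - 1/(s^2 + 1)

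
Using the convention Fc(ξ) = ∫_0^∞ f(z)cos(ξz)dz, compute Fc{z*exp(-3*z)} (9 - ξ^2)/(ξ^2 + 9)^2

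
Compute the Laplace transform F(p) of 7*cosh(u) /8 7*p/(8*(p^2 - 1) ) 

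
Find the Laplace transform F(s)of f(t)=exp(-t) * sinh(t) 1/(s * (s + 2))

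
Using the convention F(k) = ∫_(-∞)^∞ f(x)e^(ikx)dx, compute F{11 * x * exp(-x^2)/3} 11 * I * sqrt(pi) * k * exp(-k^2/4)/6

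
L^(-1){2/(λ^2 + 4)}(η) sin(2*η)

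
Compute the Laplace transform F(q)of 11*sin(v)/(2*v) 11*atan(1/q)/2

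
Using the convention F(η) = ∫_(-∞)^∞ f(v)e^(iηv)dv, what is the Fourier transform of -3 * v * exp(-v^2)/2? -3 * I * sqrt(pi) * η * exp(-η^2/4)/4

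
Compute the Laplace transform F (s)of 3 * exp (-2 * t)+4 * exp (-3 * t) 4/ (s+3)+3/ (s+2)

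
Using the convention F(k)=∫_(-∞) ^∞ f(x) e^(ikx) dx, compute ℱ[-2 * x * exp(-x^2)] -I * sqrt(pi) * k * exp(-k^2/4) 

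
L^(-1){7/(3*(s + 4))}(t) 7*exp(-4*t)/3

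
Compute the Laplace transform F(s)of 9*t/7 9/(7*s^2)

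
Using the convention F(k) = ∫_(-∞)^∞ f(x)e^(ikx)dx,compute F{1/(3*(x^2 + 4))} pi*exp(-2*Abs(k))/6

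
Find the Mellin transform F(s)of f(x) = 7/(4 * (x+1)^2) -7 * pi * (s - 1)/(4 * sin(pi * s))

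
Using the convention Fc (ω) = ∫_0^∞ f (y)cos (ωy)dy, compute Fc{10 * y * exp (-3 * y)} 10 * (9 - ω^2)/ (ω^2 + 9)^2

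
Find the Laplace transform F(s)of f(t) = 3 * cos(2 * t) 3 * s/(s^2 + 4)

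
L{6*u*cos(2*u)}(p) 6*(p^2 - 4)/(p^2 + 4)^2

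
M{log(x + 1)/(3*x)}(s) -pi*csc(pi*s)/(3*s - 3)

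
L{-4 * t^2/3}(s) -8/(3 * s^3)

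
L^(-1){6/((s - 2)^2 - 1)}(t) 6*exp(2*t)*sinh(t)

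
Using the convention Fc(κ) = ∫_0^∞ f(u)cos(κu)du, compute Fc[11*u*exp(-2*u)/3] 11*(4 - κ^2)/(3*(κ^2+4)^2)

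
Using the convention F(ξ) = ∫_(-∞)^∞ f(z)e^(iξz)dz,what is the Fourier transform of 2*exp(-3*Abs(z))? 12/(ξ^2 + 9)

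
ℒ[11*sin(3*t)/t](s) 11*atan(3/s)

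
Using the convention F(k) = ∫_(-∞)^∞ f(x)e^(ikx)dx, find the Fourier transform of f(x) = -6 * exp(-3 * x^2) -2 * sqrt(3) * sqrt(pi) * exp(-k^2/12)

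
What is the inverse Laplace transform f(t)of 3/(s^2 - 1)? 3*sinh(t)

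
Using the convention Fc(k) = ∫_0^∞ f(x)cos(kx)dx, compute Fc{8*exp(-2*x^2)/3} 2*sqrt(2)*sqrt(pi)*exp(-k^2/8)/3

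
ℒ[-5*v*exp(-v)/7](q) -5/(7*(q + 1)^2)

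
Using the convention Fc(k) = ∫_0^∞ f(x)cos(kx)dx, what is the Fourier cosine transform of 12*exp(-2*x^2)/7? 3*sqrt(2)*sqrt(pi)*exp(-k^2/8)/7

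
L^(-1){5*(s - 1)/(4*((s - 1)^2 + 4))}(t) 5*exp(t)*cos(2*t)/4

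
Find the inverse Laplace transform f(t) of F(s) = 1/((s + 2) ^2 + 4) exp(-2*t)*sin(2*t) /2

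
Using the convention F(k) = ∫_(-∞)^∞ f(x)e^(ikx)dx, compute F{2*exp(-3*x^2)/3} 2*sqrt(3)*sqrt(pi)*exp(-k^2/12)/9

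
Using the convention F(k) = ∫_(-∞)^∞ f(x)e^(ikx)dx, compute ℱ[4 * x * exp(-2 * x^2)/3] sqrt(2) * I * sqrt(pi) * k * exp(-k^2/8)/6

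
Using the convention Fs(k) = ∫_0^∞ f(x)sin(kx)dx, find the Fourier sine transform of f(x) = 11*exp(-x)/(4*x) 11*atan(k)/4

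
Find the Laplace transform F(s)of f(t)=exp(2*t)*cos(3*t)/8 (s - 2)/(8*((s - 2)^2 + 9))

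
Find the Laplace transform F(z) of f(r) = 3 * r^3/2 9/z^4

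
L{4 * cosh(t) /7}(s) 4 * s/(7 * (s^2 - 1) ) 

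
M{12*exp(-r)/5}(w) 12*gamma(w)/5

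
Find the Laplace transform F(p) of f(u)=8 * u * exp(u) 8/(p - 1) ^2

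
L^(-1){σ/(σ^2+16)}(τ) cos(4*τ)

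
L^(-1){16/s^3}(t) 8 * t^2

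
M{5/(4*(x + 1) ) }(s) 5*pi*csc(pi*s) /4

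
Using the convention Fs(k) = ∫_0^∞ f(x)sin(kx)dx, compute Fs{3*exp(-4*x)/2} 3*k/(2*(k^2 + 16))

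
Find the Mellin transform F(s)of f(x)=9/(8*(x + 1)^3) 9*pi*(s - 2)*(s - 1)/(16*sin(pi*s))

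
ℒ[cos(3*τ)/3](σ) σ/(3*(σ^2 + 9))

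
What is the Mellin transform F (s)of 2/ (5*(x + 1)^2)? -2*pi*(s - 1)/ (5*sin (pi*s))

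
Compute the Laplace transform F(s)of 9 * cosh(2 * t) 9 * s/(s^2 - 4)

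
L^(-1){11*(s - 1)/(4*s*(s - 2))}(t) 11*exp(t)*cosh(t)/4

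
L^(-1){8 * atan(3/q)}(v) 8 * sin(3 * v)/v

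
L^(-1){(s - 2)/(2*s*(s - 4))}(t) exp(2*t)*cosh(2*t)/2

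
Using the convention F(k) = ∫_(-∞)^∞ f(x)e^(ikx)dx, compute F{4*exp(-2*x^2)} 2*sqrt(2)*sqrt(pi)*exp(-k^2/8)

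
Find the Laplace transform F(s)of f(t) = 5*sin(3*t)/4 15/(4*(s^2 + 9))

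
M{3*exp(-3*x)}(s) 3^(1 - s)*gamma(s)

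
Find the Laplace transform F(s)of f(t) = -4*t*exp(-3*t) -4/(s+3)^2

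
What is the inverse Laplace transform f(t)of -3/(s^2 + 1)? -3*sin(t)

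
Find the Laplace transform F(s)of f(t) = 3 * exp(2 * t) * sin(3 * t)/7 9/(7 * ((s - 2)^2+9))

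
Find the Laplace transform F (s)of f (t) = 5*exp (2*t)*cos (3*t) 5*(s - 2)/ ( (s - 2)^2 + 9)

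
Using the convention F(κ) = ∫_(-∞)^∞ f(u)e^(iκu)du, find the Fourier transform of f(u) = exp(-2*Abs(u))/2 2/(κ^2 + 4)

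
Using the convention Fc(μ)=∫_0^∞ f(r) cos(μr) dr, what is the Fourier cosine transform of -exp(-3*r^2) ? -sqrt(3)*sqrt(pi)*exp(-μ^2/12) /6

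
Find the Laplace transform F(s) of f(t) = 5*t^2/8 5/(4*s^3) 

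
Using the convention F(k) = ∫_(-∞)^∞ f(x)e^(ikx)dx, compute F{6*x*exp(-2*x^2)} 3*sqrt(2)*I*sqrt(pi)*k*exp(-k^2/8)/4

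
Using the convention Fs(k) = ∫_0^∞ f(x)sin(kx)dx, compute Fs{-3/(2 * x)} -3 * pi/4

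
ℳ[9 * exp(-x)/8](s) 9 * gamma(s)/8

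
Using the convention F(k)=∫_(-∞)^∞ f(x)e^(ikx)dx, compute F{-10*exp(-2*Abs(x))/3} -40/(3*k^2 + 12)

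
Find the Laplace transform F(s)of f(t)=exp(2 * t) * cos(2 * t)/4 (s - 2)/(4 * ((s - 2)^2+4))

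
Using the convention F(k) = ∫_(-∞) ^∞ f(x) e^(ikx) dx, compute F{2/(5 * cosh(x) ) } 2 * pi/(5 * cosh(pi * k/2) ) 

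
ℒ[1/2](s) 1/(2*s)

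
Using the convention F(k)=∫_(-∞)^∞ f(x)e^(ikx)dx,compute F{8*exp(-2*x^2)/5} 4*sqrt(2)*sqrt(pi)*exp(-k^2/8)/5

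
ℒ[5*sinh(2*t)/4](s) 5/(2*(s^2 - 4))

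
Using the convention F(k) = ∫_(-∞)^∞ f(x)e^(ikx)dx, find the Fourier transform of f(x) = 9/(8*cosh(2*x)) 9*pi/(16*cosh(pi*k/4))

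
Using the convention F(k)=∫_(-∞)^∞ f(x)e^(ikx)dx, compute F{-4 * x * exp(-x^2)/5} -2 * I * sqrt(pi) * k * exp(-k^2/4)/5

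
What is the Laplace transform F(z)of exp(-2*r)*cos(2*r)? (z + 2)/((z + 2)^2 + 4)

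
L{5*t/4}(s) 5/(4*s^2)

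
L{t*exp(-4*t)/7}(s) 1/(7*(s + 4)^2)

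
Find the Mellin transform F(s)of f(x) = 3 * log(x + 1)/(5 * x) -3 * pi * csc(pi * s)/(5 * s - 5)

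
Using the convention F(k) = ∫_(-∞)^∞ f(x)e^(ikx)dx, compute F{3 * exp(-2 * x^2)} 3 * sqrt(2) * sqrt(pi) * exp(-k^2/8)/2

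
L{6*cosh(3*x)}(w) 6*w/(w^2 - 9)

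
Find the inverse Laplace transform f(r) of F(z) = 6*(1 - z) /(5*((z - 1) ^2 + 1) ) -6*exp(r)*cos(r) /5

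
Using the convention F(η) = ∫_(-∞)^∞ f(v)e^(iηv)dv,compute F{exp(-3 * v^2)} sqrt(3) * sqrt(pi) * exp(-η^2/12)/3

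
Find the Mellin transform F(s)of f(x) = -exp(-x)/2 -gamma(s)/2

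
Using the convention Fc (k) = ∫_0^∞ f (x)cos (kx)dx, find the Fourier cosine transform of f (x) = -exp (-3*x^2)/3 -sqrt (3)*sqrt (pi)*exp (-k^2/12)/18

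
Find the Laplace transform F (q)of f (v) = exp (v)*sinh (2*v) 2/ ( (q - 1)^2 - 4)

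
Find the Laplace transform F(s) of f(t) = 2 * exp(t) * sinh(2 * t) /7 4/(7 * ((s - 1) ^2 - 4) ) 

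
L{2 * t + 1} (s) 2/s^2 + 1/s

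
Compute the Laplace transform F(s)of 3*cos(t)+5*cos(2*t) 5*s/(s^2+4)+3*s/(s^2+1)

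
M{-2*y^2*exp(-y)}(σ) -2*gamma(σ+2)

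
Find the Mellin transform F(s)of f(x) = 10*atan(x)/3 -5*pi*sec(pi*s/2)/(3*s)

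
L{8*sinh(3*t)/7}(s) 24/(7*(s^2 - 9))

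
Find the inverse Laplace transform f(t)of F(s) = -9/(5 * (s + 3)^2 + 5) -9 * exp(-3 * t) * sin(t)/5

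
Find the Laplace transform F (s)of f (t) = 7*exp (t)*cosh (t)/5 7*(s - 1)/ (5*s*(s - 2))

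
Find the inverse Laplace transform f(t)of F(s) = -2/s -2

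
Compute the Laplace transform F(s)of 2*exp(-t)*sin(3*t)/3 2/((s + 1)^2 + 9)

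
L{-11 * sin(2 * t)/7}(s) -22/(7 * s^2 + 28)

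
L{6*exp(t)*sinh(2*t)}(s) 12/((s - 1)^2-4)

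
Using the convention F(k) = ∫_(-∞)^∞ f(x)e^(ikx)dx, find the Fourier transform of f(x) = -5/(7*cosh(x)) -5*pi/(7*cosh(pi*k/2))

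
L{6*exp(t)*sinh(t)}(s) 6/(s*(s - 2))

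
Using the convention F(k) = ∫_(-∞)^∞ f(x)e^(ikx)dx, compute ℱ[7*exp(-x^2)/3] 7*sqrt(pi)*exp(-k^2/4)/3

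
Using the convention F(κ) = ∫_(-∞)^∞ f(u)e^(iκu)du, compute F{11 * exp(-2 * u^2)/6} 11 * sqrt(2) * sqrt(pi) * exp(-κ^2/8)/12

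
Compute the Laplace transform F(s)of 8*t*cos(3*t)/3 8*(s^2 - 9)/(3*(s^2 + 9)^2)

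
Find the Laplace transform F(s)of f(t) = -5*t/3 -5/(3*s^2)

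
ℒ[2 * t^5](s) 240/s^6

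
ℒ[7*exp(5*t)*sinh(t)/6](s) 7/(6*((s - 5)^2-1))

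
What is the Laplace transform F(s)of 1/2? 1/(2*s)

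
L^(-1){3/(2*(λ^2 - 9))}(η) sinh(3*η)/2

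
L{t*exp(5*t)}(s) (s - 5)^(-2)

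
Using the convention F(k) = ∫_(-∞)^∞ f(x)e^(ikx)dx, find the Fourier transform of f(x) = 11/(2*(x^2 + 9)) 11*pi*exp(-3*Abs(k))/6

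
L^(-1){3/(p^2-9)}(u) sinh(3*u)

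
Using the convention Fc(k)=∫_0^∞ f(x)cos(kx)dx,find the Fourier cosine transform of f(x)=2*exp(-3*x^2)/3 sqrt(3)*sqrt(pi)*exp(-k^2/12)/9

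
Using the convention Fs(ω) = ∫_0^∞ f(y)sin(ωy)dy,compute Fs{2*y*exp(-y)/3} 4*ω/(3*(ω^2 + 1)^2)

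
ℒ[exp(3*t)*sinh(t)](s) 1/((s - 3)^2 - 1)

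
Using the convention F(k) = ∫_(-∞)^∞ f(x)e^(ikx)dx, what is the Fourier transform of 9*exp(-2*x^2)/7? 9*sqrt(2)*sqrt(pi)*exp(-k^2/8)/14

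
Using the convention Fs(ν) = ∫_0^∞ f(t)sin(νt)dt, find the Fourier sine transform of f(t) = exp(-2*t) ν/(ν^2+4)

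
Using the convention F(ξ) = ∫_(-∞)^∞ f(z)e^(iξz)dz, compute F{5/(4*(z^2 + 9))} 5*pi*exp(-3*Abs(ξ))/12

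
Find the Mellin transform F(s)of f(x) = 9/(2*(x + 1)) 9*pi*csc(pi*s)/2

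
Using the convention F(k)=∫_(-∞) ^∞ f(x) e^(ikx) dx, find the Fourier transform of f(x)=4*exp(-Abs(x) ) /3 8/(3*(k^2+1) ) 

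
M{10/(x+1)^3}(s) 5 * pi * (s - 2) * (s - 1)/sin(pi * s)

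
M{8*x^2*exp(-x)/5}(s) 8*gamma(s + 2)/5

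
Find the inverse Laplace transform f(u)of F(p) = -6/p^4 -u^3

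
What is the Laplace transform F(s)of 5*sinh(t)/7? 5/(7*(s^2 - 1))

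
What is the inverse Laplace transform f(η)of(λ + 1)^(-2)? η*exp(-η)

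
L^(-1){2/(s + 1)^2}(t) 2*t*exp(-t)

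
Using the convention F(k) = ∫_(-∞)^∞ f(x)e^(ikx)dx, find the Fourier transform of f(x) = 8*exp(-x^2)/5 8*sqrt(pi)*exp(-k^2/4)/5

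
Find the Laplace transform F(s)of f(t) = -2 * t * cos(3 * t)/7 2 * (9 - s^2)/(7 * (s^2+9)^2)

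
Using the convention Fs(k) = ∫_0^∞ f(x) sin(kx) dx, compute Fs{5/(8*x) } 5*pi/16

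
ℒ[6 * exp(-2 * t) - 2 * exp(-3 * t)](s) 6/(s + 2) - 2/(s + 3)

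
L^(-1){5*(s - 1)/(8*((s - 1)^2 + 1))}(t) 5*exp(t)*cos(t)/8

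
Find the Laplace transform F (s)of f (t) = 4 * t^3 24/s^4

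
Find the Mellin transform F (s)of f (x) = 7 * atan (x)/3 -7 * pi * sec (pi * s/2)/ (6 * s)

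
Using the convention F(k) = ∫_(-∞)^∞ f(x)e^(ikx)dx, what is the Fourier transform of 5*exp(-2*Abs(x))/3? 20/(3*(k^2 + 4))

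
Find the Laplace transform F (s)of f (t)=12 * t 12/s^2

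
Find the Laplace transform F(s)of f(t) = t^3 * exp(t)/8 3/(4 * (s - 1)^4)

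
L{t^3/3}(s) 2/s^4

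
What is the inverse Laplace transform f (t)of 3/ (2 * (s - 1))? 3 * exp (t)/2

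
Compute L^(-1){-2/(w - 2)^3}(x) -x^2 * exp(2 * x)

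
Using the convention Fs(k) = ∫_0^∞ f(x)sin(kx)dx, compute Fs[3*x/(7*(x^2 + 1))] 3*pi*exp(-k)/14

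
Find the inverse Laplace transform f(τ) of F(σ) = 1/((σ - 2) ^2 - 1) exp(2*τ)*sinh(τ) 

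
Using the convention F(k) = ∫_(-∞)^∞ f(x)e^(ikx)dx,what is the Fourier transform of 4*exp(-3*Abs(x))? 24/(k^2 + 9)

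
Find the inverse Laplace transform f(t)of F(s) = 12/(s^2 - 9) 4*sinh(3*t)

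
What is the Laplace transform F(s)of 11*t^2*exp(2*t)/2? 11/(s - 2)^3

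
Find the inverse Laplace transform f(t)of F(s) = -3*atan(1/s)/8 -3*sin(t)/(8*t)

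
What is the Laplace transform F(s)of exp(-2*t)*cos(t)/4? (s+2)/(4*((s+2)^2+1))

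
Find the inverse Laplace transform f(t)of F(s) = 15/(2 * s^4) 5 * t^3/4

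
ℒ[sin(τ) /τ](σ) atan(1/σ) 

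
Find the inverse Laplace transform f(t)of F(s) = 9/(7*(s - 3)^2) 9*t*exp(3*t)/7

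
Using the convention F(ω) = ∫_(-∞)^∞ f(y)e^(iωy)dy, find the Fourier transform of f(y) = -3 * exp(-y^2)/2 -3 * sqrt(pi) * exp(-ω^2/4)/2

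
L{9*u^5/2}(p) 540/p^6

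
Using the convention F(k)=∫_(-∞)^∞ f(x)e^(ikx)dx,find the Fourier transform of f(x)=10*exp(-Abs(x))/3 20/(3*(k^2 + 1))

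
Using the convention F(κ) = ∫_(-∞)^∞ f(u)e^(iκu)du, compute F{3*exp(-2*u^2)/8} 3*sqrt(2)*sqrt(pi)*exp(-κ^2/8)/16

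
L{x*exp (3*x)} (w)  (w - 3)^ (-2)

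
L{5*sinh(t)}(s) 5/(s^2 - 1)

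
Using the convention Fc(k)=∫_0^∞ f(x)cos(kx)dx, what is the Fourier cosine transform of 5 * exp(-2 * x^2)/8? 5 * sqrt(2) * sqrt(pi) * exp(-k^2/8)/32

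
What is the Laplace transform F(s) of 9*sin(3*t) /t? 9*atan(3/s) 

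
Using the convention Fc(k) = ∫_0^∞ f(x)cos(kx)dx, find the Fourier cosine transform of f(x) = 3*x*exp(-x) 3*(1 - k^2)/(k^2 + 1)^2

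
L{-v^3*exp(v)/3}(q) -2/(q - 1)^4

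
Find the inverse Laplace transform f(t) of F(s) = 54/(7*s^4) 9*t^3/7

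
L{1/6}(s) 1/(6 * s)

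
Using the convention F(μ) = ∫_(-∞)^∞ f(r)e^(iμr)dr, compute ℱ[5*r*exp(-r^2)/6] 5*I*sqrt(pi)*μ*exp(-μ^2/4)/12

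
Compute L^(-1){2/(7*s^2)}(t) 2*t/7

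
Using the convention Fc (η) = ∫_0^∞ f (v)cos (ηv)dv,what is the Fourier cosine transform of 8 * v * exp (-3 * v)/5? 8 * (9 - η^2)/ (5 * (η^2 + 9)^2)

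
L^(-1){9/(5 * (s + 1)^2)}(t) 9 * t * exp(-t)/5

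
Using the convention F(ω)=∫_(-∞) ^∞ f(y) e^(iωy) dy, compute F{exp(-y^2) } sqrt(pi)*exp(-ω^2/4) 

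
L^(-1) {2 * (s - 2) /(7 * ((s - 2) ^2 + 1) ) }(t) 2 * exp(2 * t) * cos(t) /7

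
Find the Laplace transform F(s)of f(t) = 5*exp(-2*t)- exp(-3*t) 5/(s+2) - 1/(s+3)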